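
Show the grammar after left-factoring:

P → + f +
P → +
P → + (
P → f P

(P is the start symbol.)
P → + P'
P' → f +
P' → ε
P' → (
P → f P

Left-factoring transforms A → αβ₁ | αβ₂ into A → αA' and A' → β₁ | β₂
(α is the longest common prefix among the alternatives). Repeat until
no nonterminal has two alternatives with a common prefix.

Round 1: P has alternatives sharing prefix '+'. Introduce P': P → + P'
  Add: P' → f +
  Add: P' → ε
  Add: P' → (

No remaining common prefixes — done.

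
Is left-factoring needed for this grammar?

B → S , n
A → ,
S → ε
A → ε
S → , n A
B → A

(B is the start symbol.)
Left-factoring is needed when two productions for the same non-terminal
share a common prefix on the right-hand side.

Productions for B:
  B → S , n
  B → A
Productions for A:
  A → ,
  A → ε
Productions for S:
  S → ε
  S → , n A

No common prefixes found.

Answer: No, left-factoring is not needed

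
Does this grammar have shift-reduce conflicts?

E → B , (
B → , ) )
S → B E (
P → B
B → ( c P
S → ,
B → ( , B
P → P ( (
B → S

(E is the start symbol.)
Yes — I2: [S → , .] vs [B → , . ) )]; I6: [S → , .] vs [B → , . ) )]; I14: [P → B .] vs [B → . ( , B]; I15: [B → ( c P .] vs [P → P . ( (]; I18: [B → ( , B .] vs [B → . ( , B]

A shift-reduce conflict occurs when an LR(0) state has both:
  - a complete (reduce) item [A → α .] (dot at the end), and
  - a shift item [B → β . c γ] (dot before a terminal).

Augment with E' → E and build the canonical LR(0) collection (I0 = CLOSURE({[E' → . E]}), then GOTO on every symbol after a dot until no new states appear). It has 19 states:
  I0: { [B → . ( , B], [B → . ( c P], [B → . , ) )], [B → . S], [E → . B , (], [E' → . E], [S → . ,], [S → . B E (] }  — shift
  I1: { [B → ( . , B], [B → ( . c P] }  — shift
  I2: { [B → , . ) )], [S → , .] }  — shift, reduce
  I3: { [B → . ( , B], [B → . ( c P], [B → . , ) )], [B → . S], [E → . B , (], [E → B . , (], [S → . ,], [S → . B E (], [S → B . E (] }  — shift
  I4: { [E' → E .] }  — accept
  I5: { [B → S .] }  — reduce
  I6: { [B → , . ) )], [E → B , . (], [S → , .] }  — shift, reduce
  I7: { [S → B E . (] }  — shift
  I8: { [S → B E ( .] }  — reduce
  I9: { [E → B , ( .] }  — reduce
  I10: { [B → , ) . )] }  — shift
  I11: { [B → , ) ) .] }  — reduce
  I12: { [B → ( , . B], [B → . ( , B], [B → . ( c P], [B → . , ) )], [B → . S], [S → . ,], [S → . B E (] }  — shift
  I13: { [B → ( c . P], [B → . ( , B], [B → . ( c P], [B → . , ) )], [B → . S], [P → . B], [P → . P ( (], [S → . ,], [S → . B E (] }  — shift
  I14: { [B → . ( , B], [B → . ( c P], [B → . , ) )], [B → . S], [E → . B , (], [P → B .], [S → . ,], [S → . B E (], [S → B . E (] }  — shift, reduce
  I15: { [B → ( c P .], [P → P . ( (] }  — shift, reduce
  I16: { [P → P ( . (] }  — shift
  I17: { [P → P ( ( .] }  — reduce
  I18: { [B → ( , B .], [B → . ( , B], [B → . ( c P], [B → . , ) )], [B → . S], [E → . B , (], [S → . ,], [S → . B E (], [S → B . E (] }  — shift, reduce

I2 contains reduce item [S → , .] and shift item [B → , . ) )] — shift-reduce conflict.
I6 contains reduce item [S → , .] and shift items [B → , . ) )], [E → B , . (] — shift-reduce conflict.
I14 contains reduce item [P → B .] and shift items [B → . ( , B], [B → . ( c P], [B → . , ) )], [S → . ,] — shift-reduce conflict.
I15 contains reduce item [B → ( c P .] and shift item [P → P . ( (] — shift-reduce conflict.
I18 contains reduce item [B → ( , B .] and shift items [B → . ( , B], [B → . ( c P], [B → . , ) )], [S → . ,] — shift-reduce conflict.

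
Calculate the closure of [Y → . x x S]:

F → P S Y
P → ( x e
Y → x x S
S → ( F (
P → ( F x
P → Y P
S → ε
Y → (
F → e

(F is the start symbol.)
{ [Y → . x x S] }

To compute CLOSURE, for each item [A → α.Bβ] where B is a non-terminal, add [B → .γ] for all productions B → γ; repeat for the newly added items until nothing changes.

Start with: [Y → . x x S]
The dot precedes the terminal x, so nothing is added.

CLOSURE = { [Y → . x x S] }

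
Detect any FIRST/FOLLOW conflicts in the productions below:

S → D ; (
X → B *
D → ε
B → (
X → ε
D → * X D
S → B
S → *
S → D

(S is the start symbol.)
No FIRST/FOLLOW conflicts.

Nullable non-terminals: D, S, X.
FIRST sets used below: FIRST(D) = { '*', ε }, FIRST(B) = { '(' }

D: nullable alternative(s) D → ε; FOLLOW(D) = { $, ';' }
  D → ε: FIRST \ {ε} = { } — this is the only nullable alternative, skip
  D → * X D: FIRST \ {ε} = { '*' } — disjoint from FOLLOW(D)

S: nullable alternative(s) S → D; FOLLOW(S) = { $ }
  S → D ; (: FIRST \ {ε} = { '*', ';' } — disjoint from FOLLOW(S)
  S → B: FIRST \ {ε} = { '(' } — disjoint from FOLLOW(S)
  S → *: FIRST \ {ε} = { '*' } — disjoint from FOLLOW(S)
  S → D: FIRST \ {ε} = { '*' } — this is the only nullable alternative, skip

X: nullable alternative(s) X → ε; FOLLOW(X) = { $, '*', ';' }
  X → B *: FIRST \ {ε} = { '(' } — disjoint from FOLLOW(X)
  X → ε: FIRST \ {ε} = { } — this is the only nullable alternative, skip

B has no nullable alternative, so no FIRST/FOLLOW check is needed there.

No FIRST/FOLLOW conflicts found.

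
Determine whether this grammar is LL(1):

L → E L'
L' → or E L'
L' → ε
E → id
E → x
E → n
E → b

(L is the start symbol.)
A grammar is LL(1) if for each non-terminal N with multiple productions, the predict sets of those productions are pairwise disjoint, where PREDICT(N → α) = (FIRST(α) \ {ε}) ∪ (FOLLOW(N) if α ⇒* ε).

Relevant sets:
  FOLLOW(L') = { $ }

For L':
  PREDICT(L' → or E L') = { 'or' }
  PREDICT(L' → ε) = { $ }
For E:
  PREDICT(E → id) = { 'id' }
  PREDICT(E → x) = { 'x' }
  PREDICT(E → n) = { 'n' }
  PREDICT(E → b) = { 'b' }
L has a single production, so nothing to check there.

All predict sets are disjoint. The grammar IS LL(1).

Answer: Yes, the grammar is LL(1).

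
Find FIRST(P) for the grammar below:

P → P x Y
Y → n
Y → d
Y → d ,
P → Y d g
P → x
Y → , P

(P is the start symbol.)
FIRST sets of the other non-terminals involved (by the same procedure, iterated to a fixed point):
  FIRST(Y) = { ',', 'd', 'n' }

From P → P x Y:
  - P is the symbol being defined: contributes nothing new
    P is not nullable, so stop
From P → Y d g:
  - Y is a non-terminal: add FIRST(Y) \ {ε} = { ',', 'd', 'n' }
    Y is not nullable, so stop
From P → x:
  - x is a terminal: add 'x' and stop

Collecting: FIRST(P) = { ',', 'd', 'n', 'x' }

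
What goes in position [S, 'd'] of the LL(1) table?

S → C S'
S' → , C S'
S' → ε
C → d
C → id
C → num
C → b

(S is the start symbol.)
S → C S'

To find M[S, 'd'], we find productions for S where 'd' is in the predict set (PREDICT(N → α) = (FIRST(α) \ {ε}) ∪ (FOLLOW(N) if α ⇒* ε)).

Relevant sets:
  FIRST(C) = { 'b', 'd', 'id', 'num' }

S → C S': PREDICT = { 'b', 'd', 'id', 'num' }
  'd' is in predict set, so this production goes in M[S, 'd']

M[S, 'd'] = S → C S'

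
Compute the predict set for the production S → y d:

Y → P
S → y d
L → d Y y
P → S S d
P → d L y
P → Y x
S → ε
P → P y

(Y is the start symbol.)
{ 'y' }

PREDICT(S → y d) = (FIRST(RHS) \ {ε}) ∪ (FOLLOW(S) if ε ∈ FIRST(RHS), i.e. RHS ⇒* ε)
FIRST(y d) = { 'y' }
ε ∉ FIRST(y d), so FOLLOW(S) is not added.
PREDICT(S → y d) = { 'y' }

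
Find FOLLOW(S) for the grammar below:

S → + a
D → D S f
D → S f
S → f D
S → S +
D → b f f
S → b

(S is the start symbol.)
To compute FOLLOW(S), find every occurrence of S on a right-hand side N → α S β: add FIRST(β) \ {ε}, and if β is empty or nullable also add FOLLOW(N). Iterate to a fixed point.

S is the start symbol, so $ ∈ FOLLOW(S).
In D → D S f: S is followed by f, add FIRST(f) \ {ε} = { 'f' }
In D → S f: S is followed by f, add FIRST(f) \ {ε} = { 'f' }
In S → S +: S is followed by '+', add FIRST('+') \ {ε} = { '+' }

Taking the union: FOLLOW(S) = { $, '+', 'f' }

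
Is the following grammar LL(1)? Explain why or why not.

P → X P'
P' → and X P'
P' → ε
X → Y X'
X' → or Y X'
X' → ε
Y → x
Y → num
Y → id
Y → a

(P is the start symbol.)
Yes, the grammar is LL(1).

A grammar is LL(1) if for each non-terminal N with multiple productions, the predict sets of those productions are pairwise disjoint, where PREDICT(N → α) = (FIRST(α) \ {ε}) ∪ (FOLLOW(N) if α ⇒* ε).

Relevant sets:
  FOLLOW(P') = { $ }
  FOLLOW(X') = { $, 'and' }

For P':
  PREDICT(P' → and X P') = { 'and' }
  PREDICT(P' → ε) = { $ }
For X':
  PREDICT(X' → or Y X') = { 'or' }
  PREDICT(X' → ε) = { $, 'and' }
For Y:
  PREDICT(Y → x) = { 'x' }
  PREDICT(Y → num) = { 'num' }
  PREDICT(Y → id) = { 'id' }
  PREDICT(Y → a) = { 'a' }
P, X have a single production, so nothing to check there.

All predict sets are disjoint. The grammar IS LL(1).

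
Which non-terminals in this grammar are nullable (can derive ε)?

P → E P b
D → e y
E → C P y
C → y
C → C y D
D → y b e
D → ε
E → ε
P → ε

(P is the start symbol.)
{ 'D', 'E', 'P' }

ε-productions: D → ε, E → ε, P → ε
So D, E, P are immediately nullable.
No further non-terminal can be added: every production for the remaining non-terminals contains a terminal or a non-nullable non-terminal.
Nullable = { 'D', 'E', 'P' }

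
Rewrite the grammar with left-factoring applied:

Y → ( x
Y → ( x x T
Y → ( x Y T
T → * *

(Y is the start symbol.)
Left-factoring transforms A → αβ₁ | αβ₂ into A → αA' and A' → β₁ | β₂
(α is the longest common prefix among the alternatives). Repeat until
no nonterminal has two alternatives with a common prefix.

Round 1: Y has alternatives sharing prefix '( x'. Introduce Y': Y → ( x Y'
  Add: Y' → ε
  Add: Y' → x T
  Add: Y' → Y T

No remaining common prefixes — done.

Resulting grammar:
Y → ( x Y'
Y' → ε
Y' → x T
Y' → Y T
T → * *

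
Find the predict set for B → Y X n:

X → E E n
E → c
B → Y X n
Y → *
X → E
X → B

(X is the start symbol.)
PREDICT(B → Y X n) = (FIRST(RHS) \ {ε}) ∪ (FOLLOW(B) if ε ∈ FIRST(RHS), i.e. RHS ⇒* ε)
FIRST(Y) = { '*' }
FIRST(Y X n) = { '*' }
ε ∉ FIRST(Y X n), so FOLLOW(B) is not added.
PREDICT(B → Y X n) = { '*' }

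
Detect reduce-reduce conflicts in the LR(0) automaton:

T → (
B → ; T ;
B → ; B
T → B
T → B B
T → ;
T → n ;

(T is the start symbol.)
Augment with T' → T and build the canonical LR(0) collection (I0 = CLOSURE({[T' → . T]}), then GOTO on every symbol after a dot until no new states appear). It has 12 states:
  I0: { [B → . ; B], [B → . ; T ;], [T → . (], [T → . ;], [T → . B B], [T → . B], [T → . n ;], [T' → . T] }  — shift
  I1: { [T → ( .] }  — reduce
  I2: { [B → . ; B], [B → . ; T ;], [B → ; . B], [B → ; . T ;], [T → . (], [T → . ;], [T → . B B], [T → . B], [T → . n ;], [T → ; .] }  — shift, reduce
  I3: { [B → . ; B], [B → . ; T ;], [T → B . B], [T → B .] }  — shift, reduce
  I4: { [T' → T .] }  — accept
  I5: { [T → n . ;] }  — shift
  I6: { [T → n ; .] }  — reduce
  I7: { [B → . ; B], [B → . ; T ;], [B → ; . B], [B → ; . T ;], [T → . (], [T → . ;], [T → . B B], [T → . B], [T → . n ;] }  — shift
  I8: { [T → B B .] }  — reduce
  I9: { [B → . ; B], [B → . ; T ;], [B → ; B .], [T → B . B], [T → B .] }  — shift, 2 reduces
  I10: { [B → ; T . ;] }  — shift
  I11: { [B → ; T ; .] }  — reduce

I9 contains complete items [B → ; B .], [T → B .] — reduce-reduce conflict.

Answer: Yes — I9: [B → ; B .] vs [T → B .]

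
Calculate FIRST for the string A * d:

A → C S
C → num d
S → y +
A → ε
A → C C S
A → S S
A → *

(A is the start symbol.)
{ '*', 'num', 'y' }

FIRST sets of the non-terminals involved (from the grammar, by fixed-point iteration):
  FIRST(A) = { '*', 'num', 'y', ε }

To compute FIRST(A * d), process the symbols left to right:
Symbol A is a non-terminal. Add FIRST(A) \ {ε} = { '*', 'num', 'y' }
A is nullable (ε ∈ FIRST(A)), continue to the next symbol.
Symbol * is a terminal. Add '*' and stop.
FIRST(A * d) = { '*', 'num', 'y' }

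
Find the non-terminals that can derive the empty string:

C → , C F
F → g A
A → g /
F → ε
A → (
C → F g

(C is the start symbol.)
{ 'F' }

ε-productions: F → ε
So F is immediately nullable.
No further non-terminal can be added: every production for the remaining non-terminals contains a terminal or a non-nullable non-terminal.
Nullable = { 'F' }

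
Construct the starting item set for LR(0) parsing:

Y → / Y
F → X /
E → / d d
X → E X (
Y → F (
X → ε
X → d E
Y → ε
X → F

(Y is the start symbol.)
{ [E → . / d d], [F → . X /], [X → . E X (], [X → . F], [X → . d E], [X → .], [Y → . / Y], [Y → . F (], [Y → .], [Y' → . Y] }

First, augment the grammar with Y' → Y
I₀ = CLOSURE({ [Y' → . Y] }):
  [Y' → . Y] has the dot before Y: add [Y → . / Y], [Y → . F (], [Y → .]
  [Y → . F (] has the dot before F: add [F → . X /]
  [F → . X /] has the dot before X: add [X → . E X (], [X → .], [X → . d E], [X → . F]
  [X → . E X (] has the dot before E: add [E → . / d d]
No further items can be added.

I₀ = { [E → . / d d], [F → . X /], [X → . E X (], [X → . F], [X → . d E], [X → .], [Y → . / Y], [Y → . F (], [Y → .], [Y' → . Y] }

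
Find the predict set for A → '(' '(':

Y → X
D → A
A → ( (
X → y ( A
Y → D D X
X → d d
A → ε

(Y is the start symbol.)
PREDICT(A → '(' '(') = (FIRST(RHS) \ {ε}) ∪ (FOLLOW(A) if ε ∈ FIRST(RHS), i.e. RHS ⇒* ε)
FIRST('(' '(') = { '(' }
ε ∉ FIRST('(' '('), so FOLLOW(A) is not added.
PREDICT(A → '(' '(') = { '(' }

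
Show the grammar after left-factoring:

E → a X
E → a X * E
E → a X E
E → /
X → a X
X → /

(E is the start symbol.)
Left-factoring transforms A → αβ₁ | αβ₂ into A → αA' and A' → β₁ | β₂
(α is the longest common prefix among the alternatives). Repeat until
no nonterminal has two alternatives with a common prefix.

Round 1: E has alternatives sharing prefix 'a X'. Introduce E': E → a X E'
  Add: E' → ε
  Add: E' → * E
  Add: E' → E

No remaining common prefixes — done.

Resulting grammar:
E → a X E'
E' → ε
E' → * E
E' → E
E → /
X → a X
X → /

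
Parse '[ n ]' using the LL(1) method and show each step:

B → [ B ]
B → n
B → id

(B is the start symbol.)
LL(1) parsing maintains a stack (initially the start symbol over $) and the input. At each step: if the stack top is a terminal, match it against the current input token; if it is a non-terminal N, replace it with the RHS of M[N, lookahead] (the unique production whose predict set contains the lookahead).

Stack is shown with the top on the left.

Stack    Input    Action
------------------------
B $      [ n ] $  output B → [ B ]
[ B ] $  [ n ] $  match '['
B ] $    n ] $    output B → n
n ] $    n ] $    match 'n'
] $      ] $      match ']'
$        $        accept

The string is accepted.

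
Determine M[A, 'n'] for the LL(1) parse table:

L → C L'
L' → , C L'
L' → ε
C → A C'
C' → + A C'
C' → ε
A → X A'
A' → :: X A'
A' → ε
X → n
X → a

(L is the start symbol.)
To find M[A, 'n'], we find productions for A where 'n' is in the predict set (PREDICT(N → α) = (FIRST(α) \ {ε}) ∪ (FOLLOW(N) if α ⇒* ε)).

Relevant sets:
  FIRST(X) = { 'a', 'n' }

A → X A': PREDICT = { 'a', 'n' }
  'n' is in predict set, so this production goes in M[A, 'n']

M[A, 'n'] = A → X A'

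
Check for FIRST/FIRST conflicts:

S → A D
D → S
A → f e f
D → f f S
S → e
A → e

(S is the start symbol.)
FIRST sets of the non-terminals at (or reachable through a nullable prefix from) the front of some alternative:
  FIRST(A) = { 'e', 'f' }
  FIRST(S) = { 'e', 'f' }

Productions for S:
  S → A D: FIRST = { 'e', 'f' }
  S → e: FIRST = { 'e' }
Productions for D:
  D → S: FIRST = { 'e', 'f' }
  D → f f S: FIRST = { 'f' }
Productions for A:
  A → f e f: FIRST = { 'f' }
  A → e: FIRST = { 'e' }

Conflict for S: S → A D and S → e
  Overlap: { 'e' }
Conflict for D: D → S and D → f f S
  Overlap: { 'f' }

Answer: Yes. S → A D / S → e on { 'e' }; D → S / D → f f S on { 'f' }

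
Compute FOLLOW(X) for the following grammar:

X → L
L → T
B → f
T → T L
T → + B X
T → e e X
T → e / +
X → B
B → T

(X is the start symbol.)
{ $, '+', 'e', 'f' }

To compute FOLLOW(X), find every occurrence of X on a right-hand side N → α X β: add FIRST(β) \ {ε}, and if β is empty or nullable also add FOLLOW(N). Iterate to a fixed point.

X is the start symbol, so $ ∈ FOLLOW(X).
In T → + B X: X is at the end, add FOLLOW(T)
In T → e e X: X is at the end, add FOLLOW(T)

The FOLLOW sets referred to above (computed the same way, to a fixed point):
  FOLLOW(T) = { $, '+', 'e', 'f' }

Taking the union: FOLLOW(X) = { $, '+', 'e', 'f' }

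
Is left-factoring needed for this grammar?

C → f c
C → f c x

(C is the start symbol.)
Yes, C has productions with common prefix 'f c'

Left-factoring is needed when two productions for the same non-terminal
share a common prefix on the right-hand side.

Productions for C:
  C → f c
  C → f c x

Found common prefix 'f c' in productions for C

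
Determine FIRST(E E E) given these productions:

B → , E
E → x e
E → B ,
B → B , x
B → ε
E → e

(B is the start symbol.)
{ ',', 'e', 'x' }

FIRST sets of the non-terminals involved (from the grammar, by fixed-point iteration):
  FIRST(E) = { ',', 'e', 'x' }

To compute FIRST(E E E), process the symbols left to right:
Symbol E is a non-terminal. Add FIRST(E) \ {ε} = { ',', 'e', 'x' }
E is not nullable (ε ∉ FIRST(E)), so stop here.
FIRST(E E E) = { ',', 'e', 'x' }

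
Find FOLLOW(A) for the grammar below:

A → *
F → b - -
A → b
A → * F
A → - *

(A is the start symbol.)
{ $ }

A is the start symbol, so $ ∈ FOLLOW(A).
A does not occur on any right-hand side.

Taking the union: FOLLOW(A) = { $ }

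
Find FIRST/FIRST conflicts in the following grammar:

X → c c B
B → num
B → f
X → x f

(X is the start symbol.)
No FIRST/FIRST conflicts.

A FIRST/FIRST conflict occurs when two productions N → α and N → β for the same non-terminal have FIRST(α) ∩ FIRST(β) ≠ ∅ (with ε ∈ FIRST of a nullable right-hand side, so two nullable alternatives also conflict).

Productions for X:
  X → c c B: FIRST = { 'c' }
  X → x f: FIRST = { 'x' }
Productions for B:
  B → num: FIRST = { 'num' }
  B → f: FIRST = { 'f' }

All alternatives of each non-terminal have pairwise disjoint FIRST sets.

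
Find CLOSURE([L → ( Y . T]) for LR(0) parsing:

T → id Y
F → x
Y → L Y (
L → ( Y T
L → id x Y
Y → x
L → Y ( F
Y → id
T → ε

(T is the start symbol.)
{ [L → ( Y . T], [T → . id Y], [T → .] }

To compute CLOSURE, for each item [A → α.Bβ] where B is a non-terminal, add [B → .γ] for all productions B → γ; repeat for the newly added items until nothing changes.

Start with: [L → ( Y . T]
  [L → ( Y . T] has the dot before T: add [T → . id Y], [T → .]
No further items can be added.

CLOSURE = { [L → ( Y . T], [T → . id Y], [T → .] }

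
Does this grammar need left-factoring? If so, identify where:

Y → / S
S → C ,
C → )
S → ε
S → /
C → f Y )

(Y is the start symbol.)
No, left-factoring is not needed

Left-factoring is needed when two productions for the same non-terminal
share a common prefix on the right-hand side.

Productions for S:
  S → C ,
  S → ε
  S → /
Productions for C:
  C → )
  C → f Y )

No common prefixes found.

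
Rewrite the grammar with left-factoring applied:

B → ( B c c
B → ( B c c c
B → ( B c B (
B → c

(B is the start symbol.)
Left-factoring transforms A → αβ₁ | αβ₂ into A → αA' and A' → β₁ | β₂
(α is the longest common prefix among the alternatives). Repeat until
no nonterminal has two alternatives with a common prefix.

Round 1: B has alternatives sharing prefix '( B c'. Introduce B': B → ( B c B'
  Add: B' → c
  Add: B' → c c
  Add: B' → B (

Round 2: B' has alternatives sharing prefix 'c'. Introduce B'': B' → c B''
  Add: B'' → ε
  Add: B'' → c

No remaining common prefixes — done.

Resulting grammar:
B → ( B c B'
B' → c B''
B'' → ε
B'' → c
B' → B (
B → c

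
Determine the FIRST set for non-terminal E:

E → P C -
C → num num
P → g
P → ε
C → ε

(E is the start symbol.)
FIRST sets of the other non-terminals involved (by the same procedure, iterated to a fixed point):
  FIRST(P) = { 'g', ε }
  FIRST(C) = { 'num', ε }

From E → P C -:
  - P is a non-terminal: add FIRST(P) \ {ε} = { 'g' }
    P is nullable, so continue to the next symbol
  - C is a non-terminal: add FIRST(C) \ {ε} = { 'num' }
    C is nullable, so continue to the next symbol
  - '-' is a terminal: add '-' and stop

Collecting: FIRST(E) = { '-', 'g', 'num' }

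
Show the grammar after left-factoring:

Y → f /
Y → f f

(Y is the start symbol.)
Left-factoring transforms A → αβ₁ | αβ₂ into A → αA' and A' → β₁ | β₂
(α is the longest common prefix among the alternatives). Repeat until
no nonterminal has two alternatives with a common prefix.

Round 1: Y has alternatives sharing prefix 'f'. Introduce Y': Y → f Y'
  Add: Y' → /
  Add: Y' → f

No remaining common prefixes — done.

Resulting grammar:
Y → f Y'
Y' → /
Y' → f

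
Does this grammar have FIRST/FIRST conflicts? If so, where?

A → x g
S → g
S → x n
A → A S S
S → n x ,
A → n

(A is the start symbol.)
FIRST sets of the non-terminals at (or reachable through a nullable prefix from) the front of some alternative:
  FIRST(A) = { 'n', 'x' }

Productions for A:
  A → x g: FIRST = { 'x' }
  A → A S S: FIRST = { 'n', 'x' }
  A → n: FIRST = { 'n' }
Productions for S:
  S → g: FIRST = { 'g' }
  S → x n: FIRST = { 'x' }
  S → n x ,: FIRST = { 'n' }

Conflict for A: A → x g and A → A S S
  Overlap: { 'x' }
Conflict for A: A → A S S and A → n
  Overlap: { 'n' }

Answer: Yes. A → x g / A → A S S on { 'x' }; A → A S S / A → n on { 'n' }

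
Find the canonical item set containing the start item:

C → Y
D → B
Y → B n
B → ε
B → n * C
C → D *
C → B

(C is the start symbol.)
{ [B → . n * C], [B → .], [C → . B], [C → . D *], [C → . Y], [C' → . C], [D → . B], [Y → . B n] }

First, augment the grammar with C' → C
I₀ = CLOSURE({ [C' → . C] }):
  [C' → . C] has the dot before C: add [C → . Y], [C → . D *], [C → . B]
  [C → . Y] has the dot before Y: add [Y → . B n]
  [C → . D *] has the dot before D: add [D → . B]
  [C → . B] has the dot before B: add [B → .], [B → . n * C]
No further items can be added.

I₀ = { [B → . n * C], [B → .], [C → . B], [C → . D *], [C → . Y], [C' → . C], [D → . B], [Y → . B n] }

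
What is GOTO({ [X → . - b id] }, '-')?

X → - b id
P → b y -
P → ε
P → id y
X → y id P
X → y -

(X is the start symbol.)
GOTO(I, '-') = CLOSURE({ [A → αX.β] : [A → α.Xβ] ∈ I, X = '-' })

Items with dot before '-', with the dot advanced:
  [X → . - b id] → [X → - . b id]
Closure adds nothing (no advanced item has the dot before a non-terminal).

GOTO = { [X → - . b id] }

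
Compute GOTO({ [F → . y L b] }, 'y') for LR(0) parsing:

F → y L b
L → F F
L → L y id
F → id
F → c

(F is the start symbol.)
GOTO(I, 'y') = CLOSURE({ [A → αX.β] : [A → α.Xβ] ∈ I, X = 'y' })

Items with dot before 'y', with the dot advanced:
  [F → . y L b] → [F → y . L b]
Closure of the advanced items:
  [F → y . L b] has the dot before L: add [L → . F F], [L → . L y id]
  [L → . F F] has the dot before F: add [F → . y L b], [F → . id], [F → . c]

GOTO = { [F → . c], [F → . id], [F → . y L b], [F → y . L b], [L → . F F], [L → . L y id] }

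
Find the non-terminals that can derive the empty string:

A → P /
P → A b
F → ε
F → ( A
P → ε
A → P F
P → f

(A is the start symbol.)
A non-terminal is nullable if it can derive ε (the empty string): either it has an ε-production, or it has a production whose right-hand side consists entirely of nullable non-terminals.

ε-productions: F → ε, P → ε
So F, P are immediately nullable.
A → P F: every symbol on the right is nullable, so A is nullable too.
Every non-terminal is now nullable.
Nullable = { 'A', 'F', 'P' }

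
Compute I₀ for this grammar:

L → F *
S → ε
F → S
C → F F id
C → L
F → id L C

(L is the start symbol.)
First, augment the grammar with L' → L
I₀ = CLOSURE({ [L' → . L] }):
  [L' → . L] has the dot before L: add [L → . F *]
  [L → . F *] has the dot before F: add [F → . S], [F → . id L C]
  [F → . S] has the dot before S: add [S → .]
No further items can be added.

I₀ = { [F → . S], [F → . id L C], [L → . F *], [L' → . L], [S → .] }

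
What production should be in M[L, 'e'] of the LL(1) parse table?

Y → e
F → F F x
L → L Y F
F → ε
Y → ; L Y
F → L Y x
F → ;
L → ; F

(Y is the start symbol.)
To find M[L, 'e'], we find productions for L where 'e' is in the predict set (PREDICT(N → α) = (FIRST(α) \ {ε}) ∪ (FOLLOW(N) if α ⇒* ε)).

Relevant sets:
  FIRST(L) = { ';' }

L → L Y F: PREDICT = { ';' }
L → ; F: PREDICT = { ';' }

M[L, 'e'] is empty (no production applies)

Answer: Empty (error entry)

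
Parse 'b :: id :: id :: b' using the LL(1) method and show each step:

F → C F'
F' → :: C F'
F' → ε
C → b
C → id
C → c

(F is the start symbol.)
LL(1) parsing maintains a stack (initially the start symbol over $) and the input. At each step: if the stack top is a terminal, match it against the current input token; if it is a non-terminal N, replace it with the RHS of M[N, lookahead] (the unique production whose predict set contains the lookahead).

Stack is shown with the top on the left.

Stack      Input                 Action
---------------------------------------
F $        b :: id :: id :: b $  output F → C F'
C F' $     b :: id :: id :: b $  output C → b
b F' $     b :: id :: id :: b $  match 'b'
F' $       :: id :: id :: b $    output F' → :: C F'
:: C F' $  :: id :: id :: b $    match '::'
C F' $     id :: id :: b $       output C → id
id F' $    id :: id :: b $       match 'id'
F' $       :: id :: b $          output F' → :: C F'
:: C F' $  :: id :: b $          match '::'
C F' $     id :: b $             output C → id
id F' $    id :: b $             match 'id'
F' $       :: b $                output F' → :: C F'
:: C F' $  :: b $                match '::'
C F' $     b $                   output C → b
b F' $     b $                   match 'b'
F' $       $                     output F' → ε
$          $                     accept

The string is accepted.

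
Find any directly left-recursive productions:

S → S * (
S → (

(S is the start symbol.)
Yes, S is left-recursive

Direct left recursion occurs when N → N α for some non-terminal N (the right-hand side begins with the left-hand side itself).

S → S * (: LEFT RECURSIVE (starts with S)
S → (: starts with '('

The grammar has direct left recursion on: S.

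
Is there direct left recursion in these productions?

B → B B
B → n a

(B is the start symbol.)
Direct left recursion occurs when N → N α for some non-terminal N (the right-hand side begins with the left-hand side itself).

B → B B: LEFT RECURSIVE (starts with B)
B → n a: starts with n

The grammar has direct left recursion on: B.

Answer: Yes, B is left-recursive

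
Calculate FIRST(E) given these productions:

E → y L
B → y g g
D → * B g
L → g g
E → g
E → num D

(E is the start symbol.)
To compute FIRST(E), examine every production with E on the left-hand side, reading each right-hand side left to right until a non-nullable symbol is reached.

From E → y L:
  - y is a terminal: add 'y' and stop
From E → g:
  - g is a terminal: add 'g' and stop
From E → num D:
  - num is a terminal: add 'num' and stop

Collecting: FIRST(E) = { 'g', 'num', 'y' }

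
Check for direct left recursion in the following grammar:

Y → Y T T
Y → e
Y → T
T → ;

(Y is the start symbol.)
Yes, Y is left-recursive

Direct left recursion occurs when N → N α for some non-terminal N (the right-hand side begins with the left-hand side itself).

Y → Y T T: LEFT RECURSIVE (starts with Y)
Y → e: starts with e
Y → T: starts with T
T → ;: starts with ';'

The grammar has direct left recursion on: Y.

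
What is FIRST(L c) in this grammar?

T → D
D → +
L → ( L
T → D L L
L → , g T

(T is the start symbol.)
FIRST sets of the non-terminals involved (from the grammar, by fixed-point iteration):
  FIRST(L) = { '(', ',' }

To compute FIRST(L c), process the symbols left to right:
Symbol L is a non-terminal. Add FIRST(L) \ {ε} = { '(', ',' }
L is not nullable (ε ∉ FIRST(L)), so stop here.
FIRST(L c) = { '(', ',' }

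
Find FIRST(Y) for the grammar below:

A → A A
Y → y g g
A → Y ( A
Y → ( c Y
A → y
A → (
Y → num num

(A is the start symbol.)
To compute FIRST(Y), examine every production with Y on the left-hand side, reading each right-hand side left to right until a non-nullable symbol is reached.

From Y → y g g:
  - y is a terminal: add 'y' and stop
From Y → ( c Y:
  - '(' is a terminal: add '(' and stop
From Y → num num:
  - num is a terminal: add 'num' and stop

Collecting: FIRST(Y) = { '(', 'num', 'y' }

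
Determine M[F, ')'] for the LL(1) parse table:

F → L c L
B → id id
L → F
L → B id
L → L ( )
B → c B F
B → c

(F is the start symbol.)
Empty (error entry)

To find M[F, ')'], we find productions for F where ')' is in the predict set (PREDICT(N → α) = (FIRST(α) \ {ε}) ∪ (FOLLOW(N) if α ⇒* ε)).

Relevant sets:
  FIRST(L) = { 'c', 'id' }

F → L c L: PREDICT = { 'c', 'id' }

M[F, ')'] is empty (no production applies)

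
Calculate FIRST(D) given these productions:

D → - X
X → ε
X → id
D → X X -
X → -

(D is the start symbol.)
To compute FIRST(D), examine every production with D on the left-hand side, reading each right-hand side left to right until a non-nullable symbol is reached.

FIRST sets of the other non-terminals involved (by the same procedure, iterated to a fixed point):
  FIRST(X) = { '-', 'id', ε }

From D → - X:
  - '-' is a terminal: add '-' and stop
From D → X X -:
  - X is a non-terminal: add FIRST(X) \ {ε} = { '-', 'id' }
    X is nullable, so continue to the next symbol
  - X is a non-terminal: add FIRST(X) \ {ε} = { '-', 'id' }
    X is nullable, so continue to the next symbol
  - '-' is a terminal: add '-' and stop

Collecting: FIRST(D) = { '-', 'id' }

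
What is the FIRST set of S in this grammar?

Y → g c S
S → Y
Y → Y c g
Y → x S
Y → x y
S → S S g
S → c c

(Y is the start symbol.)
To compute FIRST(S), examine every production with S on the left-hand side, reading each right-hand side left to right until a non-nullable symbol is reached.

FIRST sets of the other non-terminals involved (by the same procedure, iterated to a fixed point):
  FIRST(Y) = { 'g', 'x' }

From S → Y:
  - Y is a non-terminal: add FIRST(Y) \ {ε} = { 'g', 'x' }
    Y is not nullable, so stop
From S → S S g:
  - S is the symbol being defined: contributes nothing new
    S is not nullable, so stop
From S → c c:
  - c is a terminal: add 'c' and stop

Collecting: FIRST(S) = { 'c', 'g', 'x' }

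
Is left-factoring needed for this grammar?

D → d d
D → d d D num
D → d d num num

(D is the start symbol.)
Yes, D has productions with common prefix 'd d'

Left-factoring is needed when two productions for the same non-terminal
share a common prefix on the right-hand side.

Productions for D:
  D → d d
  D → d d D num
  D → d d num num

Found common prefix 'd d' in productions for D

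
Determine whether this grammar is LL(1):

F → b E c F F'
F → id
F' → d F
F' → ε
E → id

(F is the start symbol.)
A grammar is LL(1) if for each non-terminal N with multiple productions, the predict sets of those productions are pairwise disjoint, where PREDICT(N → α) = (FIRST(α) \ {ε}) ∪ (FOLLOW(N) if α ⇒* ε).

Relevant sets:
  FOLLOW(F') = { $, 'd' }

For F:
  PREDICT(F → b E c F F') = { 'b' }
  PREDICT(F → id) = { 'id' }
For F':
  PREDICT(F' → d F) = { 'd' }
  PREDICT(F' → ε) = { $, 'd' }
E has a single production, so nothing to check there.

Conflict found: Predict set conflict for F': { 'd' }
The grammar is NOT LL(1).

Answer: No. Predict set conflict for F': { 'd' }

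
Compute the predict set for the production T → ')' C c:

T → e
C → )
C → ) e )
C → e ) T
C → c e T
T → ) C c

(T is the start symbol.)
{ ')' }

PREDICT(T → ')' C c) = (FIRST(RHS) \ {ε}) ∪ (FOLLOW(T) if ε ∈ FIRST(RHS), i.e. RHS ⇒* ε)
FIRST(')' C c) = { ')' }
ε ∉ FIRST(')' C c), so FOLLOW(T) is not added.
PREDICT(T → ')' C c) = { ')' }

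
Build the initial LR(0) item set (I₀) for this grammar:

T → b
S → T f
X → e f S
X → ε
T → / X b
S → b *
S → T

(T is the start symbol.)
{ [T → . / X b], [T → . b], [T' → . T] }

First, augment the grammar with T' → T
I₀ = CLOSURE({ [T' → . T] }):
  [T' → . T] has the dot before T: add [T → . b], [T → . / X b]
No further items can be added.

I₀ = { [T → . / X b], [T → . b], [T' → . T] }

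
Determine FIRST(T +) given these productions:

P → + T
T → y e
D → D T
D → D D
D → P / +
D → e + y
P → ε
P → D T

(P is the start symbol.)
{ 'y' }

FIRST sets of the non-terminals involved (from the grammar, by fixed-point iteration):
  FIRST(T) = { 'y' }

To compute FIRST(T +), process the symbols left to right:
Symbol T is a non-terminal. Add FIRST(T) \ {ε} = { 'y' }
T is not nullable (ε ∉ FIRST(T)), so stop here.
FIRST(T +) = { 'y' }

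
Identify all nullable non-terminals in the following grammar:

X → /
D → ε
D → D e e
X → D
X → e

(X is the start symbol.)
A non-terminal is nullable if it can derive ε (the empty string): either it has an ε-production, or it has a production whose right-hand side consists entirely of nullable non-terminals.

ε-productions: D → ε
So D is immediately nullable.
X → D: every symbol on the right is nullable, so X is nullable too.
Every non-terminal is now nullable.
Nullable = { 'D', 'X' }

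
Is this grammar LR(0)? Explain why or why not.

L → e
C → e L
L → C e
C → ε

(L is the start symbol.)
A grammar is LR(0) if no state in the canonical LR(0) collection has:
  - both a shift item (dot before a terminal) and a complete item (shift-reduce conflict), or
  - two or more complete items (reduce-reduce conflict; the accept item [L' → L .] counts as a complete item here).

Augment with L' → L and build the canonical LR(0) collection (I0 = CLOSURE({[L' → . L]}), then GOTO on every symbol after a dot until no new states appear). It has 6 states:
  I0: { [C → . e L], [C → .], [L → . C e], [L → . e], [L' → . L] }  — shift, reduce
  I1: { [L → C . e] }  — shift
  I2: { [L' → L .] }  — accept
  I3: { [C → . e L], [C → .], [C → e . L], [L → . C e], [L → . e], [L → e .] }  — shift, 2 reduces
  I4: { [C → e L .] }  — reduce
  I5: { [L → C e .] }  — reduce

Conflict in state I0:
  Shift-reduce conflict between [C → .] and [C → . e L]
So the grammar is NOT LR(0).

Answer: No. Shift-reduce conflict between [C → .] and [C → . e L]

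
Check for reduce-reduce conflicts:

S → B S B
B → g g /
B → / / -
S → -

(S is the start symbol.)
Augment with S' → S and build the canonical LR(0) collection (I0 = CLOSURE({[S' → . S]}), then GOTO on every symbol after a dot until no new states appear). It has 12 states:
  I0: { [B → . / / -], [B → . g g /], [S → . -], [S → . B S B], [S' → . S] }  — shift
  I1: { [S → - .] }  — reduce
  I2: { [B → / . / -] }  — shift
  I3: { [B → . / / -], [B → . g g /], [S → . -], [S → . B S B], [S → B . S B] }  — shift
  I4: { [S' → S .] }  — accept
  I5: { [B → g . g /] }  — shift
  I6: { [B → g g . /] }  — shift
  I7: { [B → g g / .] }  — reduce
  I8: { [B → . / / -], [B → . g g /], [S → B S . B] }  — shift
  I9: { [S → B S B .] }  — reduce
  I10: { [B → / / . -] }  — shift
  I11: { [B → / / - .] }  — reduce

No state contains more than one complete item.

Answer: No reduce-reduce conflicts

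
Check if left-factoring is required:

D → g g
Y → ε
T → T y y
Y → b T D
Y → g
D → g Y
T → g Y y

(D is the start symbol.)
Left-factoring is needed when two productions for the same non-terminal
share a common prefix on the right-hand side.

Productions for D:
  D → g g
  D → g Y
Productions for Y:
  Y → ε
  Y → b T D
  Y → g
Productions for T:
  T → T y y
  T → g Y y

Found common prefix 'g' in productions for D

Answer: Yes, D has productions with common prefix 'g'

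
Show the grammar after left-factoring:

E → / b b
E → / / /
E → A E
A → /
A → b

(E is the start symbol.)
Left-factoring transforms A → αβ₁ | αβ₂ into A → αA' and A' → β₁ | β₂
(α is the longest common prefix among the alternatives). Repeat until
no nonterminal has two alternatives with a common prefix.

Round 1: E has alternatives sharing prefix '/'. Introduce E': E → / E'
  Add: E' → b b
  Add: E' → / /

No remaining common prefixes — done.

Resulting grammar:
E → / E'
E' → b b
E' → / /
E → A E
A → /
A → b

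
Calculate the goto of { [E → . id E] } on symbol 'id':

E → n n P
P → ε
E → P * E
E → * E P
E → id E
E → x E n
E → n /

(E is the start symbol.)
{ [E → . * E P], [E → . P * E], [E → . id E], [E → . n /], [E → . n n P], [E → . x E n], [E → id . E], [P → .] }

GOTO(I, 'id') = CLOSURE({ [A → αX.β] : [A → α.Xβ] ∈ I, X = 'id' })

Items with dot before 'id', with the dot advanced:
  [E → . id E] → [E → id . E]
Closure of the advanced items:
  [E → id . E] has the dot before E: add [E → . n n P], [E → . P * E], [E → . * E P], [E → . id E], [E → . x E n], [E → . n /]
  [E → . P * E] has the dot before P: add [P → .]

GOTO = { [E → . * E P], [E → . P * E], [E → . id E], [E → . n /], [E → . n n P], [E → . x E n], [E → id . E], [P → .] }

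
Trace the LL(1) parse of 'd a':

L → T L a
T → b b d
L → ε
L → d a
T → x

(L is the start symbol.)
Stack is shown with the top on the left.

Stack  Input  Action
--------------------
L $    d a $  output L → d a
d a $  d a $  match 'd'
a $    a $    match 'a'
$      $      accept

The string is accepted.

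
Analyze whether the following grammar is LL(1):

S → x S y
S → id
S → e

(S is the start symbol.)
For S:
  PREDICT(S → x S y) = { 'x' }
  PREDICT(S → id) = { 'id' }
  PREDICT(S → e) = { 'e' }

All predict sets are disjoint. The grammar IS LL(1).

Answer: Yes, the grammar is LL(1).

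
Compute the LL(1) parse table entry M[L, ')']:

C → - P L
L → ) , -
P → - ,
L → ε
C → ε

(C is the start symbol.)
L → ) , -

To find M[L, ')'], we find productions for L where ')' is in the predict set (PREDICT(N → α) = (FIRST(α) \ {ε}) ∪ (FOLLOW(N) if α ⇒* ε)).

Relevant sets:
  FOLLOW(L) = { $ }

L → ) , -: PREDICT = { ')' }
  ')' is in predict set, so this production goes in M[L, ')']
L → ε: PREDICT = { $ }

M[L, ')'] = L → ) , -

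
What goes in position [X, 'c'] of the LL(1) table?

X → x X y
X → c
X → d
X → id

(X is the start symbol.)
To find M[X, 'c'], we find productions for X where 'c' is in the predict set (PREDICT(N → α) = (FIRST(α) \ {ε}) ∪ (FOLLOW(N) if α ⇒* ε)).

X → x X y: PREDICT = { 'x' }
X → c: PREDICT = { 'c' }
  'c' is in predict set, so this production goes in M[X, 'c']
X → d: PREDICT = { 'd' }
X → id: PREDICT = { 'id' }

M[X, 'c'] = X → c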